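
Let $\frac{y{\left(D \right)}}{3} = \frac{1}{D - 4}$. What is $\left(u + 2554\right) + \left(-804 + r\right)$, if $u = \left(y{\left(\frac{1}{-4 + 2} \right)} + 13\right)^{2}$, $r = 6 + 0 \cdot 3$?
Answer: $\frac{17173}{9} \approx 1908.1$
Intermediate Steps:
$y{\left(D \right)} = \frac{3}{-4 + D}$ ($y{\left(D \right)} = \frac{3}{D - 4} = \frac{3}{-4 + D}$)
$r = 6$ ($r = 6 + 0 = 6$)
$u = \frac{1369}{9}$ ($u = \left(\frac{3}{-4 + \frac{1}{-4 + 2}} + 13\right)^{2} = \left(\frac{3}{-4 + \frac{1}{-2}} + 13\right)^{2} = \left(\frac{3}{-4 - \frac{1}{2}} + 13\right)^{2} = \left(\frac{3}{- \frac{9}{2}} + 13\right)^{2} = \left(3 \left(- \frac{2}{9}\right) + 13\right)^{2} = \left(- \frac{2}{3} + 13\right)^{2} = \left(\frac{37}{3}\right)^{2} = \frac{1369}{9} \approx 152.11$)
$\left(u + 2554\right) + \left(-804 + r\right) = \left(\frac{1369}{9} + 2554\right) + \left(-804 + 6\right) = \frac{24355}{9} - 798 = \frac{17173}{9}$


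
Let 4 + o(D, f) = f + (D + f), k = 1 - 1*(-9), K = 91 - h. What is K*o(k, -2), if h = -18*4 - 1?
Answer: 328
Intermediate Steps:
h = -73 (h = -72 - 1 = -73)
K = 164 (K = 91 - 1*(-73) = 91 + 73 = 164)
k = 10 (k = 1 + 9 = 10)
o(D, f) = -4 + D + 2*f (o(D, f) = -4 + (f + (D + f)) = -4 + (D + 2*f) = -4 + D + 2*f)
K*o(k, -2) = 164*(-4 + 10 + 2*(-2)) = 164*(-4 + 10 - 4) = 164*2 = 328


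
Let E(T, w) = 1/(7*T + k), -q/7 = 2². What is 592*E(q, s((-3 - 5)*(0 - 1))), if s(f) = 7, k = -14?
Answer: -296/105 ≈ -2.8190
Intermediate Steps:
q = -28 (q = -7*2² = -7*4 = -28)
E(T, w) = 1/(-14 + 7*T) (E(T, w) = 1/(7*T - 14) = 1/(-14 + 7*T))
592*E(q, s((-3 - 5)*(0 - 1))) = 592*(1/(7*(-2 - 28))) = 592*((⅐)/(-30)) = 592*((⅐)*(-1/30)) = 592*(-1/210) = -296/105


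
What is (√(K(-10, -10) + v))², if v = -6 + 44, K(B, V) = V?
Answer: 28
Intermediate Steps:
v = 38
(√(K(-10, -10) + v))² = (√(-10 + 38))² = (√28)² = (2*√7)² = 28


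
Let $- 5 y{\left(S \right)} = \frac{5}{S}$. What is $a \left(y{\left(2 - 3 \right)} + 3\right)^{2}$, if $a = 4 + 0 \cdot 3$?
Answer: $64$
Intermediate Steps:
$y{\left(S \right)} = - \frac{1}{S}$ ($y{\left(S \right)} = - \frac{5 \frac{1}{S}}{5} = - \frac{1}{S}$)
$a = 4$ ($a = 4 + 0 = 4$)
$a \left(y{\left(2 - 3 \right)} + 3\right)^{2} = 4 \left(- \frac{1}{2 - 3} + 3\right)^{2} = 4 \left(- \frac{1}{-1} + 3\right)^{2} = 4 \left(\left(-1\right) \left(-1\right) + 3\right)^{2} = 4 \left(1 + 3\right)^{2} = 4 \cdot 4^{2} = 4 \cdot 16 = 64$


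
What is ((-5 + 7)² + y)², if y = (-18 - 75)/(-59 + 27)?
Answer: 48841/1024 ≈ 47.696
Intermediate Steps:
y = 93/32 (y = -93/(-32) = -93*(-1/32) = 93/32 ≈ 2.9063)
((-5 + 7)² + y)² = ((-5 + 7)² + 93/32)² = (2² + 93/32)² = (4 + 93/32)² = (221/32)² = 48841/1024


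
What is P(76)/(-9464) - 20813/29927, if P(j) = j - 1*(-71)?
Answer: -28767643/40461304 ≈ -0.71099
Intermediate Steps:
P(j) = 71 + j (P(j) = j + 71 = 71 + j)
P(76)/(-9464) - 20813/29927 = (71 + 76)/(-9464) - 20813/29927 = 147*(-1/9464) - 20813*1/29927 = -21/1352 - 20813/29927 = -28767643/40461304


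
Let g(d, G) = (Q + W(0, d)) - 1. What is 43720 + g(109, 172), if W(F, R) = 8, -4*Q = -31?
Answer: 174939/4 ≈ 43735.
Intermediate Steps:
Q = 31/4 (Q = -¼*(-31) = 31/4 ≈ 7.7500)
g(d, G) = 59/4 (g(d, G) = (31/4 + 8) - 1 = 63/4 - 1 = 59/4)
43720 + g(109, 172) = 43720 + 59/4 = 174939/4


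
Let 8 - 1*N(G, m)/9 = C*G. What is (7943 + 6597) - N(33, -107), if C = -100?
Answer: -15232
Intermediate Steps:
N(G, m) = 72 + 900*G (N(G, m) = 72 - (-900)*G = 72 + 900*G)
(7943 + 6597) - N(33, -107) = (7943 + 6597) - (72 + 900*33) = 14540 - (72 + 29700) = 14540 - 1*29772 = 14540 - 29772 = -15232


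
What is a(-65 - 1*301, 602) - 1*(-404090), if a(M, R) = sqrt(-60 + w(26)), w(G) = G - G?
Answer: 404090 + 2*I*sqrt(15) ≈ 4.0409e+5 + 7.746*I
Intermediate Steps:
w(G) = 0
a(M, R) = 2*I*sqrt(15) (a(M, R) = sqrt(-60 + 0) = sqrt(-60) = 2*I*sqrt(15))
a(-65 - 1*301, 602) - 1*(-404090) = 2*I*sqrt(15) - 1*(-404090) = 2*I*sqrt(15) + 404090 = 404090 + 2*I*sqrt(15)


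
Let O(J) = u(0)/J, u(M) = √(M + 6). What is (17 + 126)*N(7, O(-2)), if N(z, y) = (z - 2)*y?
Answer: -715*√6/2 ≈ -875.69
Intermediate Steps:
u(M) = √(6 + M)
O(J) = √6/J (O(J) = √(6 + 0)/J = √6/J)
N(z, y) = y*(-2 + z) (N(z, y) = (-2 + z)*y = y*(-2 + z))
(17 + 126)*N(7, O(-2)) = (17 + 126)*((√6/(-2))*(-2 + 7)) = 143*((√6*(-½))*5) = 143*(-√6/2*5) = 143*(-5*√6/2) = -715*√6/2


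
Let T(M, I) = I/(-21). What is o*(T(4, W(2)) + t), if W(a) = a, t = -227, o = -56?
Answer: 38152/3 ≈ 12717.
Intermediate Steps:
T(M, I) = -I/21 (T(M, I) = I*(-1/21) = -I/21)
o*(T(4, W(2)) + t) = -56*(-1/21*2 - 227) = -56*(-2/21 - 227) = -56*(-4769/21) = 38152/3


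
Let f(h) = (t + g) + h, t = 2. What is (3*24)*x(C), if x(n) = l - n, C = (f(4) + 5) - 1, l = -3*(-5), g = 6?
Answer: -72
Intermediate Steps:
l = 15
f(h) = 8 + h (f(h) = (2 + 6) + h = 8 + h)
C = 16 (C = ((8 + 4) + 5) - 1 = (12 + 5) - 1 = 17 - 1 = 16)
x(n) = 15 - n
(3*24)*x(C) = (3*24)*(15 - 1*16) = 72*(15 - 16) = 72*(-1) = -72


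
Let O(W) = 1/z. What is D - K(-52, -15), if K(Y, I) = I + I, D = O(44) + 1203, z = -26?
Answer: 32057/26 ≈ 1233.0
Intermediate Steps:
O(W) = -1/26 (O(W) = 1/(-26) = -1/26)
D = 31277/26 (D = -1/26 + 1203 = 31277/26 ≈ 1203.0)
K(Y, I) = 2*I
D - K(-52, -15) = 31277/26 - 2*(-15) = 31277/26 - 1*(-30) = 31277/26 + 30 = 32057/26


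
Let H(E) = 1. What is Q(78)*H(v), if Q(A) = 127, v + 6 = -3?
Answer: 127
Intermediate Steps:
v = -9 (v = -6 - 3 = -9)
Q(78)*H(v) = 127*1 = 127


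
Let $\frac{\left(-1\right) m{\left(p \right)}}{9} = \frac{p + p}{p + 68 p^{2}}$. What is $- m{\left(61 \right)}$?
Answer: $\frac{2}{461} \approx 0.0043384$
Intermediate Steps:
$m{\left(p \right)} = - \frac{18 p}{p + 68 p^{2}}$ ($m{\left(p \right)} = - 9 \frac{p + p}{p + 68 p^{2}} = - 9 \frac{2 p}{p + 68 p^{2}} = - \frac{18 p}{p + 68 p^{2}}$)
$- m{\left(61 \right)} = - \frac{-18}{1 + 68 \cdot 61} = - \frac{-18}{1 + 4148} = - \frac{-18}{4149} = \left(-1\right) \left(- \frac{2}{461}\right) = \frac{2}{461}$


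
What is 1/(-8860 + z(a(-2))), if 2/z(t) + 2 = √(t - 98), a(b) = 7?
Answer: -210426/1864383221 + I*√91/3728766442 ≈ -0.00011287 + 2.5583e-9*I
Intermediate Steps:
z(t) = 2/(-2 + √(-98 + t)) (z(t) = 2/(-2 + √(t - 98)) = 2/(-2 + √(-98 + t)))
1/(-8860 + z(a(-2))) = 1/(-8860 + 2/(-2 + √(-98 + 7))) = 1/(-8860 + 2/(-2 + √(-91))) = 1/(-8860 + 2/(-2 + I*√91))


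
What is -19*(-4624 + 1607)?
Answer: 57323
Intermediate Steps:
-19*(-4624 + 1607) = -19*(-3017) = 57323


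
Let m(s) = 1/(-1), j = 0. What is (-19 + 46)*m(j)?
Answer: -27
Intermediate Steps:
m(s) = -1
(-19 + 46)*m(j) = (-19 + 46)*(-1) = 27*(-1) = -27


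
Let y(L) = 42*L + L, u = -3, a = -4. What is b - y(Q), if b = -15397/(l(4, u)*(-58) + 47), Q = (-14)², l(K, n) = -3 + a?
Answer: -3833281/453 ≈ -8462.0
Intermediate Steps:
l(K, n) = -7 (l(K, n) = -3 - 4 = -7)
Q = 196
y(L) = 43*L
b = -15397/453 (b = -15397/(-7*(-58) + 47) = -15397/(406 + 47) = -15397/453 ≈ -33.989)
b - y(Q) = -15397/453 - 43*196 = -15397/453 - 1*8428 = -15397/453 - 8428 = -3833281/453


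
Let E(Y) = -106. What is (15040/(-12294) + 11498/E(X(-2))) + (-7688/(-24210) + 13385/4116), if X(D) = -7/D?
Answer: -7089130431807/66799462660 ≈ -106.13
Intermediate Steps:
(15040/(-12294) + 11498/E(X(-2))) + (-7688/(-24210) + 13385/4116) = (15040/(-12294) + 11498/(-106)) + (-7688/(-24210) + 13385/4116) = (15040*(-1/12294) + 11498*(-1/106)) + (-7688*(-1/24210) + 13385*(1/4116)) = (-7520/6147 - 5749/53) + (3844/12105 + 13385/4116) = -35737663/325791 + 59282443/16608060 = -7089130431807/66799462660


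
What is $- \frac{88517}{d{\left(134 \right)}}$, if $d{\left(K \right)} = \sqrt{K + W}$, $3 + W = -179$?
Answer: $\frac{88517 i \sqrt{3}}{12} \approx 12776.0 i$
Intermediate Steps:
$W = -182$ ($W = -3 - 179 = -182$)
$d{\left(K \right)} = \sqrt{-182 + K}$ ($d{\left(K \right)} = \sqrt{K - 182} = \sqrt{-182 + K}$)
$- \frac{88517}{d{\left(134 \right)}} = - \frac{88517}{\sqrt{-182 + 134}} = - \frac{88517}{\sqrt{-48}} = - \frac{88517}{4 i \sqrt{3}} = - 88517 \left(- \frac{i \sqrt{3}}{12}\right) = \frac{88517 i \sqrt{3}}{12}$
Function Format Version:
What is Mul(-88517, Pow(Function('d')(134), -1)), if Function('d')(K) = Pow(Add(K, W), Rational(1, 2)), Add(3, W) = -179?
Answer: Mul(Rational(88517, 12), I, Pow(3, Rational(1, 2))) ≈ Mul(12776., I)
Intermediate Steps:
W = -182 (W = Add(-3, -179) = -182)
Function('d')(K) = Pow(Add(-182, K), Rational(1, 2)) (Function('d')(K) = Pow(Add(K, -182), Rational(1, 2)) = Pow(Add(-182, K), Rational(1, 2)))
Mul(-88517, Pow(Function('d')(134), -1)) = Mul(-88517, Pow(Pow(Add(-182, 134), Rational(1, 2)), -1)) = Mul(-88517, Pow(Pow(-48, Rational(1, 2)), -1)) = Mul(-88517, Pow(Mul(4, I, Pow(3, Rational(1, 2))), -1)) = Mul(-88517, Mul(Rational(-1, 12), I, Pow(3, Rational(1, 2)))) = Mul(Rational(88517, 12), I, Pow(3, Rational(1, 2)))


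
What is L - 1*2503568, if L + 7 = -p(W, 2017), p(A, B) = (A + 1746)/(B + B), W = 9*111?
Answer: -10099424295/4034 ≈ -2.5036e+6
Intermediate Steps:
W = 999
p(A, B) = (1746 + A)/(2*B) (p(A, B) = (1746 + A)/((2*B)) = (1746 + A)*(1/(2*B)) = (1746 + A)/(2*B))
L = -30983/4034 (L = -7 - (1746 + 999)/(2*2017) = -7 - 2745/(2*2017) = -7 - 1*2745/4034 = -7 - 2745/4034 = -30983/4034 ≈ -7.6805)
L - 1*2503568 = -30983/4034 - 1*2503568 = -30983/4034 - 2503568 = -10099424295/4034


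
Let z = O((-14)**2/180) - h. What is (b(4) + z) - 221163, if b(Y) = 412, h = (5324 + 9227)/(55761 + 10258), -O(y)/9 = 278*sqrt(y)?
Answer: -14573774820/66019 - 5838*sqrt(5)/5 ≈ -2.2336e+5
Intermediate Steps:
O(y) = -2502*sqrt(y)
h = 14551/66019 ≈ 0.22041
z = -14551/66019 - 5838*sqrt(5)/5 (z = -2502*7*sqrt(5)/15 - 1*14551/66019 = -2502*7*sqrt(5)/15 - 14551/66019 = -5838*sqrt(5)/5 - 14551/66019 = -14551/66019 - 5838*sqrt(5)/5 ≈ -2611.1)
(b(4) + z) - 221163 = (412 + (-14551/66019 - 5838*sqrt(5)/5)) - 221163 = (27185277/66019 - 5838*sqrt(5)/5) - 221163 = -14573774820/66019 - 5838*sqrt(5)/5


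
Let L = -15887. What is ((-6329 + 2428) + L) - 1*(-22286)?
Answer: 2498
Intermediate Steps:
((-6329 + 2428) + L) - 1*(-22286) = ((-6329 + 2428) - 15887) - 1*(-22286) = (-3901 - 15887) + 22286 = -19788 + 22286 = 2498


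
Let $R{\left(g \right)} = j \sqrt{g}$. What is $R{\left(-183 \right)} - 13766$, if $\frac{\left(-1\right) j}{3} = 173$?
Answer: $-13766 - 519 i \sqrt{183} \approx -13766.0 - 7020.9 i$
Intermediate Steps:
$j = -519$ ($j = \left(-3\right) 173 = -519$)
$R{\left(g \right)} = - 519 \sqrt{g}$
$R{\left(-183 \right)} - 13766 = - 519 \sqrt{-183} - 13766 = - 519 i \sqrt{183} - 13766 = -13766 - 519 i \sqrt{183}$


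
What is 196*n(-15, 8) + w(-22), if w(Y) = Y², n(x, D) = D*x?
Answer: -23036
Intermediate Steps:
196*n(-15, 8) + w(-22) = 196*(8*(-15)) + (-22)² = 196*(-120) + 484 = -23520 + 484 = -23036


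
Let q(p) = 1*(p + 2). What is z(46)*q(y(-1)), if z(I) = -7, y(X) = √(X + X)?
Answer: -14 - 7*I*√2 ≈ -14.0 - 9.8995*I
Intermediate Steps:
y(X) = √2*√X (y(X) = √(2*X) = √2*√X)
q(p) = 2 + p (q(p) = 1*(2 + p) = 2 + p)
z(46)*q(y(-1)) = -7*(2 + √2*√(-1)) = -7*(2 + √2*I) = -7*(2 + I*√2) = -14 - 7*I*√2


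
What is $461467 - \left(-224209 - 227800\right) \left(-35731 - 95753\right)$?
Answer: $-59431489889$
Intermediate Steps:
$461467 - \left(-224209 - 227800\right) \left(-35731 - 95753\right) = 461467 - \left(-452009\right) \left(-131484\right) = 461467 - 59431951356 = -59431489889$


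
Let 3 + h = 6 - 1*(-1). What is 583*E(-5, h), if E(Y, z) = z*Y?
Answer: -11660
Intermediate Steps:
h = 4 (h = -3 + (6 - 1*(-1)) = -3 + (6 + 1) = -3 + 7 = 4)
E(Y, z) = Y*z
583*E(-5, h) = 583*(-5*4) = 583*(-20) = -11660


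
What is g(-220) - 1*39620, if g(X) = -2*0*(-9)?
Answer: -39620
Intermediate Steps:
g(X) = 0 (g(X) = 0*(-9) = 0)
g(-220) - 1*39620 = 0 - 1*39620 = 0 - 39620 = -39620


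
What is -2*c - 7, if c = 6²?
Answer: -79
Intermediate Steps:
c = 36
-2*c - 7 = -2*36 - 7 = -72 - 7 = -79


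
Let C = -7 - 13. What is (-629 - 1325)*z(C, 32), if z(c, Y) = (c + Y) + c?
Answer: 15632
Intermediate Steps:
C = -20
z(c, Y) = Y + 2*c (z(c, Y) = (Y + c) + c = Y + 2*c)
(-629 - 1325)*z(C, 32) = (-629 - 1325)*(32 + 2*(-20)) = -1954*(32 - 40) = -1954*(-8) = 15632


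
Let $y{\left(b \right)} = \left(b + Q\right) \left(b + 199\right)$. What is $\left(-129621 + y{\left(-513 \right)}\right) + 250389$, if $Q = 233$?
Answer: $208688$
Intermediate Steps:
$y{\left(b \right)} = \left(199 + b\right) \left(233 + b\right)$ ($y{\left(b \right)} = \left(b + 233\right) \left(b + 199\right) = \left(233 + b\right) \left(199 + b\right) = \left(199 + b\right) \left(233 + b\right)$)
$\left(-129621 + y{\left(-513 \right)}\right) + 250389 = \left(-129621 + \left(46367 + \left(-513\right)^{2} + 432 \left(-513\right)\right)\right) + 250389 = \left(-129621 + \left(46367 + 263169 - 221616\right)\right) + 250389 = \left(-129621 + 87920\right) + 250389 = -41701 + 250389 = 208688$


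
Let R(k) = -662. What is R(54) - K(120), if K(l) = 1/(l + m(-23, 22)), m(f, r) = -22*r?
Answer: -240967/364 ≈ -662.00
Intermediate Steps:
K(l) = 1/(-484 + l) (K(l) = 1/(l - 22*22) = 1/(l - 484) = 1/(-484 + l))
R(54) - K(120) = -662 - 1/(-484 + 120) = -662 - 1/(-364) = -662 - 1*(-1/364) = -662 + 1/364 = -240967/364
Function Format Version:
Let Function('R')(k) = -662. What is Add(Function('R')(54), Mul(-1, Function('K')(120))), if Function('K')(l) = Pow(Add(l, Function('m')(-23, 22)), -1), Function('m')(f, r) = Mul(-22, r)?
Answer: Rational(-240967, 364) ≈ -662.00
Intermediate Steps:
Function('K')(l) = Pow(Add(-484, l), -1) (Function('K')(l) = Pow(Add(l, Mul(-22, 22)), -1) = Pow(Add(l, -484), -1) = Pow(Add(-484, l), -1))
Add(Function('R')(54), Mul(-1, Function('K')(120))) = Add(-662, Mul(-1, Pow(Add(-484, 120), -1))) = Add(-662, Mul(-1, Pow(-364, -1))) = Add(-662, Mul(-1, Rational(-1, 364))) = Add(-662, Rational(1, 364)) = Rational(-240967, 364)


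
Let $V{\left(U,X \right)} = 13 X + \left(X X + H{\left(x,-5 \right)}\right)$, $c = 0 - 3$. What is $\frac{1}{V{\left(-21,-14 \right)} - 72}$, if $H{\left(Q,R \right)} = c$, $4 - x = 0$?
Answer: $- \frac{1}{61} \approx -0.016393$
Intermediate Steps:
$x = 4$ ($x = 4 - 0 = 4 + 0 = 4$)
$c = -3$
$H{\left(Q,R \right)} = -3$
$V{\left(U,X \right)} = -3 + X^{2} + 13 X$ ($V{\left(U,X \right)} = 13 X + \left(X X - 3\right) = 13 X + \left(X^{2} - 3\right) = 13 X + \left(-3 + X^{2}\right) = -3 + X^{2} + 13 X$)
$\frac{1}{V{\left(-21,-14 \right)} - 72} = \frac{1}{\left(-3 + \left(-14\right)^{2} + 13 \left(-14\right)\right) - 72} = \frac{1}{\left(-3 + 196 - 182\right) - 72} = \frac{1}{11 - 72} = \frac{1}{-61} = - \frac{1}{61}$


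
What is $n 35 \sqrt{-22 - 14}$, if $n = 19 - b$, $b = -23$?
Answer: $8820 i \approx 8820.0 i$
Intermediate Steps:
$n = 42$ ($n = 19 - -23 = 19 + 23 = 42$)
$n 35 \sqrt{-22 - 14} = 42 \cdot 35 \sqrt{-22 - 14} = 1470 \sqrt{-36} = 1470 \cdot 6 i = 8820 i$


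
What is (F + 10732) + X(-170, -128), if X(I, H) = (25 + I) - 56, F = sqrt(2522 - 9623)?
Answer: 10531 + 3*I*sqrt(789) ≈ 10531.0 + 84.267*I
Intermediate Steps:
F = 3*I*sqrt(789) (F = sqrt(-7101) = 3*I*sqrt(789) ≈ 84.267*I)
X(I, H) = -31 + I
(F + 10732) + X(-170, -128) = (3*I*sqrt(789) + 10732) + (-31 - 170) = (10732 + 3*I*sqrt(789)) - 201 = 10531 + 3*I*sqrt(789)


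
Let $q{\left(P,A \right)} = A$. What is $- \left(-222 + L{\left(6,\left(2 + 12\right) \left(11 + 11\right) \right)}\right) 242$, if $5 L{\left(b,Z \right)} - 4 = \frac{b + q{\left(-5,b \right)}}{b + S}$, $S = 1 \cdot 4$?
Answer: $\frac{1336808}{25} \approx 53472.0$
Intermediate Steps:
$S = 4$
$L{\left(b,Z \right)} = \frac{4}{5} + \frac{2 b}{5 \left(4 + b\right)}$ ($L{\left(b,Z \right)} = \frac{4}{5} + \frac{\left(b + b\right) \frac{1}{b + 4}}{5} = \frac{4}{5} + \frac{2 b \frac{1}{4 + b}}{5} = \frac{4}{5} + \frac{2 b}{5 \left(4 + b\right)}$)
$- \left(-222 + L{\left(6,\left(2 + 12\right) \left(11 + 11\right) \right)}\right) 242 = - \left(-222 + \frac{2 \left(8 + 3 \cdot 6\right)}{5 \left(4 + 6\right)}\right) 242 = - \left(-222 + \frac{2 \left(8 + 18\right)}{5 \cdot 10}\right) 242 = - \left(-222 + \frac{2}{5} \cdot \frac{1}{10} \cdot 26\right) 242 = - \left(-222 + \frac{26}{25}\right) 242 = - \frac{\left(-5524\right) 242}{25} = \left(-1\right) \left(- \frac{1336808}{25}\right) = \frac{1336808}{25}$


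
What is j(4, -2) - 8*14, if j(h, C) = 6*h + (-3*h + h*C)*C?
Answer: -48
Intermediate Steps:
j(h, C) = 6*h + C*(-3*h + C*h) (j(h, C) = 6*h + (-3*h + C*h)*C = 6*h + C*(-3*h + C*h))
j(4, -2) - 8*14 = 4*(6 + (-2)² - 3*(-2)) - 8*14 = 4*(6 + 4 + 6) - 112 = 4*16 - 112 = 64 - 112 = -48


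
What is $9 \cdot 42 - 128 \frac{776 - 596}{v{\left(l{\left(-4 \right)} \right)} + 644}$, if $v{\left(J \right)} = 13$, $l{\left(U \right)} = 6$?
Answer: $\frac{25034}{73} \approx 342.93$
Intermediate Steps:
$9 \cdot 42 - 128 \frac{776 - 596}{v{\left(l{\left(-4 \right)} \right)} + 644} = 9 \cdot 42 - 128 \frac{776 - 596}{13 + 644} = 378 - 128 \cdot \frac{180}{657} = 378 - 128 \cdot 180 \cdot \frac{1}{657} = 378 - \frac{2560}{73} = \frac{25034}{73}$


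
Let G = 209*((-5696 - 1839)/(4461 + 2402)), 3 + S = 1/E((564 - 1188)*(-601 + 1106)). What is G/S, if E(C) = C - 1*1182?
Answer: 498117134130/6512348741 ≈ 76.488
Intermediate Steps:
E(C) = -1182 + C (E(C) = C - 1182 = -1182 + C)
S = -948907/316302 (S = -3 + 1/(-1182 + (564 - 1188)*(-601 + 1106)) = -3 + 1/(-1182 - 624*505) = -3 + 1/(-1182 - 315120) = -3 + 1/(-316302) = -3 - 1/316302 = -948907/316302 ≈ -3.0000)
G = -1574815/6863 (G = 209*(-7535/6863) = -1574815/6863 ≈ -229.46)
G/S = -1574815/(6863*(-948907/316302)) = -1574815/6863*(-316302/948907) = 498117134130/6512348741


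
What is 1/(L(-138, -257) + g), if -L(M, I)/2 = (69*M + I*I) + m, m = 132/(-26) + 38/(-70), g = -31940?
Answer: -455/65967156 ≈ -6.8974e-6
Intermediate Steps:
m = -2557/455 (m = 132*(-1/26) + 38*(-1/70) = -66/13 - 19/35 = -2557/455 ≈ -5.6198)
L(M, I) = 5114/455 - 138*M - 2*I² (L(M, I) = -2*((69*M + I*I) - 2557/455) = -2*((69*M + I²) - 2557/455) = -2*((I² + 69*M) - 2557/455) = -2*(-2557/455 + I² + 69*M) = 5114/455 - 138*M - 2*I²)
1/(L(-138, -257) + g) = 1/((5114/455 - 138*(-138) - 2*(-257)²) - 31940) = 1/((5114/455 + 19044 - 2*66049) - 31940) = 1/((5114/455 + 19044 - 132098) - 31940) = 1/(-51434456/455 - 31940) = 1/(-65967156/455) = -455/65967156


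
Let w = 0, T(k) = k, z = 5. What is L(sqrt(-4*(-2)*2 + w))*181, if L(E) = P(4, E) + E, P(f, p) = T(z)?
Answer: 1629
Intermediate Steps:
P(f, p) = 5
L(E) = 5 + E
L(sqrt(-4*(-2)*2 + w))*181 = (5 + sqrt(-4*(-2)*2 + 0))*181 = (5 + sqrt(8*2 + 0))*181 = (5 + sqrt(16 + 0))*181 = (5 + sqrt(16))*181 = (5 + 4)*181 = 9*181 = 1629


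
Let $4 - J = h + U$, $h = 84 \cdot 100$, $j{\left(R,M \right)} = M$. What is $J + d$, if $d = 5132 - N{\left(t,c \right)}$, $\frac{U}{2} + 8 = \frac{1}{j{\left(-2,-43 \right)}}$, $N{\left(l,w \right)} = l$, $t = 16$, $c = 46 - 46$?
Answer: $- \frac{140350}{43} \approx -3264.0$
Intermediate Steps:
$c = 0$ ($c = 46 - 46 = 0$)
$U = - \frac{690}{43}$ ($U = -16 + \frac{2}{-43} = -16 + 2 \left(- \frac{1}{43}\right) = -16 - \frac{2}{43} = - \frac{690}{43} \approx -16.047$)
$d = 5116$ ($d = 5132 - 16 = 5116$)
$h = 8400$
$J = - \frac{360338}{43}$ ($J = 4 - \left(8400 - \frac{690}{43}\right) = 4 - \frac{360510}{43} = - \frac{360338}{43} \approx -8380.0$)
$J + d = - \frac{360338}{43} + 5116 = - \frac{140350}{43}$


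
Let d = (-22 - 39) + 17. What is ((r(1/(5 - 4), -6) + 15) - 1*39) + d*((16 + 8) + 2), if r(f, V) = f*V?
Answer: -1174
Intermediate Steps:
r(f, V) = V*f
d = -44 (d = -61 + 17 = -44)
((r(1/(5 - 4), -6) + 15) - 1*39) + d*((16 + 8) + 2) = ((-6/(5 - 4) + 15) - 1*39) - 44*((16 + 8) + 2) = ((-6/1 + 15) - 39) - 44*(24 + 2) = ((-6*1 + 15) - 39) - 44*26 = ((-6 + 15) - 39) - 1144 = (9 - 39) - 1144 = -30 - 1144 = -1174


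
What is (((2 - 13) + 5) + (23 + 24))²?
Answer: 1681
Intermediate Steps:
(((2 - 13) + 5) + (23 + 24))² = ((-11 + 5) + 47)² = (-6 + 47)² = 41² = 1681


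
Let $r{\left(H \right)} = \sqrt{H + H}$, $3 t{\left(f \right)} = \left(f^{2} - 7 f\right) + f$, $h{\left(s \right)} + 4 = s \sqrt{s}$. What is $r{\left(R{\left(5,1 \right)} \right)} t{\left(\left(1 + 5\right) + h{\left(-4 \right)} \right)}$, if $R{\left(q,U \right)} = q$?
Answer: $\sqrt{10} \left(-24 + \frac{16 i}{3}\right) \approx -75.895 + 16.865 i$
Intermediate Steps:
$h{\left(s \right)} = -4 + s^{\frac{3}{2}}$ ($h{\left(s \right)} = -4 + s \sqrt{s} = -4 + s^{\frac{3}{2}}$)
$t{\left(f \right)} = - 2 f + \frac{f^{2}}{3}$ ($t{\left(f \right)} = \frac{\left(f^{2} - 7 f\right) + f}{3} = \frac{f^{2} - 6 f}{3} = - 2 f + \frac{f^{2}}{3}$)
$r{\left(H \right)} = \sqrt{2} \sqrt{H}$ ($r{\left(H \right)} = \sqrt{2 H} = \sqrt{2} \sqrt{H}$)
$r{\left(R{\left(5,1 \right)} \right)} t{\left(\left(1 + 5\right) + h{\left(-4 \right)} \right)} = \sqrt{2} \sqrt{5} \frac{\left(\left(1 + 5\right) - \left(4 - \left(-4\right)^{\frac{3}{2}}\right)\right) \left(-6 + \left(\left(1 + 5\right) - \left(4 - \left(-4\right)^{\frac{3}{2}}\right)\right)\right)}{3} = \sqrt{10} \frac{\left(6 - \left(4 + 8 i\right)\right) \left(-6 + \left(6 - \left(4 + 8 i\right)\right)\right)}{3} = \sqrt{10} \frac{\left(2 - 8 i\right) \left(-6 + \left(2 - 8 i\right)\right)}{3} = \sqrt{10} \frac{\left(2 - 8 i\right) \left(-4 - 8 i\right)}{3} = \sqrt{10} \frac{\left(-4 - 8 i\right) \left(2 - 8 i\right)}{3} = \frac{\sqrt{10} \left(-4 - 8 i\right) \left(2 - 8 i\right)}{3}$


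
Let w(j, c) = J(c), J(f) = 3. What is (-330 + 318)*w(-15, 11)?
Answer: -36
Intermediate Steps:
w(j, c) = 3
(-330 + 318)*w(-15, 11) = (-330 + 318)*3 = -12*3 = -36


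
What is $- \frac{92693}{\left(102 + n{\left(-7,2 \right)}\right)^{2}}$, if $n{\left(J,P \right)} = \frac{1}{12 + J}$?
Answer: $- \frac{2317325}{261121} \approx -8.8745$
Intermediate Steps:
$- \frac{92693}{\left(102 + n{\left(-7,2 \right)}\right)^{2}} = - \frac{92693}{\left(102 + \frac{1}{12 - 7}\right)^{2}} = - \frac{92693}{\left(102 + \frac{1}{5}\right)^{2}} = - \frac{92693}{\left(\frac{511}{5}\right)^{2}} = - \frac{92693}{\frac{261121}{25}} = \left(-92693\right) \frac{25}{261121} = - \frac{2317325}{261121}$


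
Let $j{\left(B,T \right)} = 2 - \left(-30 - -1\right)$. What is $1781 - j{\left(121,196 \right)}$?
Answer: $1750$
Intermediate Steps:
$j{\left(B,T \right)} = 31$ ($j{\left(B,T \right)} = 2 - \left(-30 + 1\right) = 2 - -29 = 2 + 29 = 31$)
$1781 - j{\left(121,196 \right)} = 1781 - 31 = 1750$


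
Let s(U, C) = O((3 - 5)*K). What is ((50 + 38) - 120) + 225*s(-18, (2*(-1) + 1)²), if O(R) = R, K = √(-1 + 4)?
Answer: -32 - 450*√3 ≈ -811.42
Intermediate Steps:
K = √3 ≈ 1.7320
s(U, C) = -2*√3 (s(U, C) = (3 - 5)*√3 = -2*√3)
((50 + 38) - 120) + 225*s(-18, (2*(-1) + 1)²) = ((50 + 38) - 120) + 225*(-2*√3) = (88 - 120) - 450*√3 = -32 - 450*√3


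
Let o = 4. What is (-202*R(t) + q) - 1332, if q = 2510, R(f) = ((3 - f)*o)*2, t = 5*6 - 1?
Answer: 43194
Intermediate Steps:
t = 29 (t = 30 - 1 = 29)
R(f) = 24 - 8*f (R(f) = ((3 - f)*4)*2 = (12 - 4*f)*2 = 24 - 8*f)
(-202*R(t) + q) - 1332 = (-202*(24 - 8*29) + 2510) - 1332 = (-202*(24 - 232) + 2510) - 1332 = (-202*(-208) + 2510) - 1332 = (42016 + 2510) - 1332 = 44526 - 1332 = 43194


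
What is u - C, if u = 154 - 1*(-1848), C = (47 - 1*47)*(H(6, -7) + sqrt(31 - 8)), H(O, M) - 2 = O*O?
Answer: 2002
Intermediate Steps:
H(O, M) = 2 + O**2 (H(O, M) = 2 + O*O = 2 + O**2)
C = 0 (C = (47 - 1*47)*((2 + 6**2) + sqrt(31 - 8)) = (47 - 47)*((2 + 36) + sqrt(23)) = 0*(38 + sqrt(23)) = 0)
u = 2002 (u = 154 + 1848 = 2002)
u - C = 2002 - 1*0 = 2002 + 0 = 2002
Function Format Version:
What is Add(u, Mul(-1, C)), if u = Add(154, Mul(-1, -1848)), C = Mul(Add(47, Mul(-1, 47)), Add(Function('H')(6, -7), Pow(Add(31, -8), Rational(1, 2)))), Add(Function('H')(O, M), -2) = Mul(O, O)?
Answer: 2002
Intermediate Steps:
Function('H')(O, M) = Add(2, Pow(O, 2)) (Function('H')(O, M) = Add(2, Mul(O, O)) = Add(2, Pow(O, 2)))
C = 0 (C = Mul(Add(47, Mul(-1, 47)), Add(Add(2, Pow(6, 2)), Pow(Add(31, -8), Rational(1, 2)))) = Mul(Add(47, -47), Add(Add(2, 36), Pow(23, Rational(1, 2)))) = Mul(0, Add(38, Pow(23, Rational(1, 2)))) = 0)
u = 2002 (u = Add(154, 1848) = 2002)
Add(u, Mul(-1, C)) = Add(2002, Mul(-1, 0)) = Add(2002, 0) = 2002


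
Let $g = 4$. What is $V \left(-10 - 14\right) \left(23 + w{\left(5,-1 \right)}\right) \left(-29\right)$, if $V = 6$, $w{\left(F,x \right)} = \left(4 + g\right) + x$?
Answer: $125280$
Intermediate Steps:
$w{\left(F,x \right)} = 8 + x$ ($w{\left(F,x \right)} = \left(4 + 4\right) + x = 8 + x$)
$V \left(-10 - 14\right) \left(23 + w{\left(5,-1 \right)}\right) \left(-29\right) = 6 \left(-10 - 14\right) \left(23 + \left(8 - 1\right)\right) \left(-29\right) = 6 \left(- 24 \left(23 + 7\right)\right) \left(-29\right) = 6 \left(\left(-24\right) 30\right) \left(-29\right) = 6 \left(-720\right) \left(-29\right) = \left(-4320\right) \left(-29\right) = 125280$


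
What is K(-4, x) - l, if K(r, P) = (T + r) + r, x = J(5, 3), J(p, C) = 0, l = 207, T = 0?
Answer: -215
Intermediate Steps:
x = 0
K(r, P) = 2*r (K(r, P) = (0 + r) + r = r + r = 2*r)
K(-4, x) - l = 2*(-4) - 1*207 = -8 - 207 = -215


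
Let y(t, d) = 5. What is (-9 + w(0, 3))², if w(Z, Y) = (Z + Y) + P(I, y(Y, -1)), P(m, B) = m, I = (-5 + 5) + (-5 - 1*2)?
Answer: 169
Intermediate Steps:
I = -7 (I = 0 + (-5 - 2) = 0 - 7 = -7)
w(Z, Y) = -7 + Y + Z (w(Z, Y) = (Z + Y) - 7 = (Y + Z) - 7 = -7 + Y + Z)
(-9 + w(0, 3))² = (-9 + (-7 + 3 + 0))² = (-9 - 4)² = (-13)² = 169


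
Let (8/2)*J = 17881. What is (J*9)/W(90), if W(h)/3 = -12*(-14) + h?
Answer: 17881/344 ≈ 51.980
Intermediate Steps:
J = 17881/4 (J = (1/4)*17881 = 17881/4 ≈ 4470.3)
W(h) = 504 + 3*h (W(h) = 3*(-12*(-14) + h) = 3*(168 + h) = 504 + 3*h)
(J*9)/W(90) = ((17881/4)*9)/(504 + 3*90) = 160929/(4*(504 + 270)) = (160929/4)/774 = (160929/4)*(1/774) = 17881/344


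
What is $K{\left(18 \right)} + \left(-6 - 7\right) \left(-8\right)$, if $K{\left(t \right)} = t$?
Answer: $122$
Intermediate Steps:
$K{\left(18 \right)} + \left(-6 - 7\right) \left(-8\right) = 18 + \left(-6 - 7\right) \left(-8\right) = 18 - -104 = 18 + 104 = 122$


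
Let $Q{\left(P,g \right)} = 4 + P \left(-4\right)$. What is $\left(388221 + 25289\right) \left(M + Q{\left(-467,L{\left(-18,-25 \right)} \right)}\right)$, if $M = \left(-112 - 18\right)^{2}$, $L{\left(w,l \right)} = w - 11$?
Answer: $7762409720$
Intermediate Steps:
$L{\left(w,l \right)} = -11 + w$
$Q{\left(P,g \right)} = 4 - 4 P$
$M = 16900$ ($M = \left(-130\right)^{2} = 16900$)
$\left(388221 + 25289\right) \left(M + Q{\left(-467,L{\left(-18,-25 \right)} \right)}\right) = \left(388221 + 25289\right) \left(16900 + \left(4 - -1868\right)\right) = 413510 \left(16900 + \left(4 + 1868\right)\right) = 413510 \left(16900 + 1872\right) = 413510 \cdot 18772 = 7762409720$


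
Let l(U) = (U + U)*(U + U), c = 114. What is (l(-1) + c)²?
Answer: 13924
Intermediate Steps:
l(U) = 4*U² (l(U) = (2*U)*(2*U) = 4*U²)
(l(-1) + c)² = (4*(-1)² + 114)² = (4*1 + 114)² = (4 + 114)² = 118² = 13924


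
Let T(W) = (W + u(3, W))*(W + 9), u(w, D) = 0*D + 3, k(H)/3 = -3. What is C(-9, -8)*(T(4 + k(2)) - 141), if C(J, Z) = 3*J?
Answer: 4023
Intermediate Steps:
k(H) = -9 (k(H) = 3*(-3) = -9)
u(w, D) = 3 (u(w, D) = 0 + 3 = 3)
T(W) = (3 + W)*(9 + W) (T(W) = (W + 3)*(W + 9) = (3 + W)*(9 + W))
C(-9, -8)*(T(4 + k(2)) - 141) = (3*(-9))*((27 + (4 - 9)² + 12*(4 - 9)) - 141) = -27*((27 + (-5)² + 12*(-5)) - 141) = -27*((27 + 25 - 60) - 141) = -27*(-8 - 141) = -27*(-149) = 4023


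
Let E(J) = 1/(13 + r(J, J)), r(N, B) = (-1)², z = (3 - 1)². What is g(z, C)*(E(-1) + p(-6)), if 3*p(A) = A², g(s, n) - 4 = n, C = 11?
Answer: 2535/14 ≈ 181.07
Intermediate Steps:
z = 4 (z = 2² = 4)
g(s, n) = 4 + n
r(N, B) = 1
E(J) = 1/14 (E(J) = 1/(13 + 1) = 1/14)
p(A) = A²/3
g(z, C)*(E(-1) + p(-6)) = (4 + 11)*(1/14 + (⅓)*(-6)²) = 15*(1/14 + (⅓)*36) = 15*(1/14 + 12) = 15*(169/14) = 2535/14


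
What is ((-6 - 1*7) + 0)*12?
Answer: -156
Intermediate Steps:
((-6 - 1*7) + 0)*12 = ((-6 - 7) + 0)*12 = (-13 + 0)*12 = -13*12 = -156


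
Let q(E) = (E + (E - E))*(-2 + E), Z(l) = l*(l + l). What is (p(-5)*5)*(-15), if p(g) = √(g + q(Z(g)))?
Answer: -75*√2395 ≈ -3670.4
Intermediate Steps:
Z(l) = 2*l² (Z(l) = l*(2*l) = 2*l²)
q(E) = E*(-2 + E) (q(E) = (E + 0)*(-2 + E) = E*(-2 + E))
p(g) = √(g + 2*g²*(-2 + 2*g²)) (p(g) = √(g + (2*g²)*(-2 + 2*g²)) = √(g + 2*g²*(-2 + 2*g²)))
(p(-5)*5)*(-15) = (√(-5*(1 + 4*(-5)*(-1 + (-5)²)))*5)*(-15) = (√(-5*(1 + 4*(-5)*(-1 + 25)))*5)*(-15) = (√(-5*(1 + 4*(-5)*24))*5)*(-15) = (√(-5*(1 - 480))*5)*(-15) = (√(-5*(-479))*5)*(-15) = (√2395*5)*(-15) = (5*√2395)*(-15) = -75*√2395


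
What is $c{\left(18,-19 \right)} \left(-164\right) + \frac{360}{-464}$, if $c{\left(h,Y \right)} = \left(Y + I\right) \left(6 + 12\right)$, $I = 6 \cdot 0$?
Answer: $\frac{3253059}{58} \approx 56087.0$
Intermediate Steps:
$I = 0$
$c{\left(h,Y \right)} = 18 Y$ ($c{\left(h,Y \right)} = \left(Y + 0\right) \left(6 + 12\right) = Y 18 = 18 Y$)
$c{\left(18,-19 \right)} \left(-164\right) + \frac{360}{-464} = 18 \left(-19\right) \left(-164\right) + \frac{360}{-464} = \left(-342\right) \left(-164\right) + 360 \left(- \frac{1}{464}\right) = 56088 - \frac{45}{58} = \frac{3253059}{58}$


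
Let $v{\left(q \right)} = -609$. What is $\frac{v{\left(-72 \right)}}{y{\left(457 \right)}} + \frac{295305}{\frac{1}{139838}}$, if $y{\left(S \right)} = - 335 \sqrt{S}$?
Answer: $41294860590 + \frac{609 \sqrt{457}}{153095} \approx 4.1295 \cdot 10^{10}$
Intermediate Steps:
$\frac{v{\left(-72 \right)}}{y{\left(457 \right)}} + \frac{295305}{\frac{1}{139838}} = - \frac{609}{\left(-335\right) \sqrt{457}} + \frac{295305}{\frac{1}{139838}} = - 609 \left(- \frac{\sqrt{457}}{153095}\right) + 295305 \frac{1}{\frac{1}{139838}} = \frac{609 \sqrt{457}}{153095} + 295305 \cdot 139838 = \frac{609 \sqrt{457}}{153095} + 41294860590 = 41294860590 + \frac{609 \sqrt{457}}{153095}$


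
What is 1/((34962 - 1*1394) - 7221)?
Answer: 1/26347 ≈ 3.7955e-5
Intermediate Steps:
1/((34962 - 1*1394) - 7221) = 1/((34962 - 1394) - 7221) = 1/(33568 - 7221) = 1/26347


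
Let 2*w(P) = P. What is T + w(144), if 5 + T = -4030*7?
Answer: -28143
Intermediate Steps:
T = -28215 (T = -5 - 4030*7 = -5 - 28210 = -28215)
w(P) = P/2
T + w(144) = -28215 + (½)*144 = -28215 + 72 = -28143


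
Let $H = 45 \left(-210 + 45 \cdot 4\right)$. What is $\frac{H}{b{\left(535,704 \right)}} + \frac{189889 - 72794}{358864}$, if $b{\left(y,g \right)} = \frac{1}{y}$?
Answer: $- \frac{23562673355}{32624} \approx -7.2225 \cdot 10^{5}$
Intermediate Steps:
$H = -1350$ ($H = 45 \left(-210 + 180\right) = 45 \left(-30\right) = -1350$)
$\frac{H}{b{\left(535,704 \right)}} + \frac{189889 - 72794}{358864} = - \frac{1350}{\frac{1}{535}} + \frac{189889 - 72794}{358864} = - 1350 \frac{1}{\frac{1}{535}} + 117095 \cdot \frac{1}{358864} = \left(-1350\right) 535 + \frac{10645}{32624} = -722250 + \frac{10645}{32624} = - \frac{23562673355}{32624}$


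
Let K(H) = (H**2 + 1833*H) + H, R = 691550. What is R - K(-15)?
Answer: 718835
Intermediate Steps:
K(H) = H**2 + 1834*H
R - K(-15) = 691550 - (-15)*(1834 - 15) = 691550 - (-15)*1819 = 691550 - 1*(-27285) = 691550 + 27285 = 718835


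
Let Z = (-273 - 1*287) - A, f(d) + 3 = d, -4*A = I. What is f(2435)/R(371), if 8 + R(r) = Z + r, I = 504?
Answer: -2432/71 ≈ -34.254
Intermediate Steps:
A = -126 (A = -1/4*504 = -126)
f(d) = -3 + d
Z = -434 (Z = (-273 - 1*287) - 1*(-126) = (-273 - 287) + 126 = -560 + 126 = -434)
R(r) = -442 + r (R(r) = -8 + (-434 + r) = -442 + r)
f(2435)/R(371) = (-3 + 2435)/(-442 + 371) = 2432/(-71) = 2432*(-1/71) = -2432/71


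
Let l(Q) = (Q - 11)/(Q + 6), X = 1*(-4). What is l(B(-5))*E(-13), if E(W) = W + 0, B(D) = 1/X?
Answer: 585/23 ≈ 25.435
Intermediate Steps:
X = -4
B(D) = -1/4 (B(D) = 1/(-4) = -1/4)
l(Q) = (-11 + Q)/(6 + Q)
E(W) = W
l(B(-5))*E(-13) = ((-11 - 1/4)/(6 - 1/4))*(-13) = (-45/4/(23/4))*(-13) = ((4/23)*(-45/4))*(-13) = -45/23*(-13) = 585/23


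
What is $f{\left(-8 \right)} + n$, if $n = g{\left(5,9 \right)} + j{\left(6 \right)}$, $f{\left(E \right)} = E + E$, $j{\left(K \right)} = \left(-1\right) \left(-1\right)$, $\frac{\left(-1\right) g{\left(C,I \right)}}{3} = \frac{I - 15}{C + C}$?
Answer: $- \frac{66}{5} \approx -13.2$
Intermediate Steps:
$g{\left(C,I \right)} = - \frac{3 \left(-15 + I\right)}{2 C}$ ($g{\left(C,I \right)} = - 3 \frac{I - 15}{C + C} = - 3 \frac{-15 + I}{2 C} = - \frac{3 \left(-15 + I\right)}{2 C}$)
$j{\left(K \right)} = 1$
$f{\left(E \right)} = 2 E$
$n = \frac{14}{5}$ ($n = \frac{3 \left(15 - 9\right)}{2 \cdot 5} + 1 = \frac{3}{2} \cdot \frac{1}{5} \left(15 - 9\right) + 1 = \frac{3}{2} \cdot \frac{1}{5} \cdot 6 + 1 = \frac{9}{5} + 1 = \frac{14}{5} \approx 2.8$)
$f{\left(-8 \right)} + n = 2 \left(-8\right) + \frac{14}{5} = -16 + \frac{14}{5} = - \frac{66}{5}$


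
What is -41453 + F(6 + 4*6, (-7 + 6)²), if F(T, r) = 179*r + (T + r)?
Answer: -41243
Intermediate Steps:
F(T, r) = T + 180*r
-41453 + F(6 + 4*6, (-7 + 6)²) = -41453 + ((6 + 4*6) + 180*(-7 + 6)²) = -41453 + ((6 + 24) + 180*(-1)²) = -41453 + (30 + 180*1) = -41453 + (30 + 180) = -41453 + 210 = -41243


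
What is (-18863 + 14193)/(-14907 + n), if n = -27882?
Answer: 4670/42789 ≈ 0.10914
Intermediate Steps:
(-18863 + 14193)/(-14907 + n) = (-18863 + 14193)/(-14907 - 27882) = -4670/(-42789) = -4670*(-1/42789) = 4670/42789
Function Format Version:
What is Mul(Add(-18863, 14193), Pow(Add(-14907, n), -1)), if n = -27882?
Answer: Rational(4670, 42789) ≈ 0.10914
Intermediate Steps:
Mul(Add(-18863, 14193), Pow(Add(-14907, n), -1)) = Mul(Add(-18863, 14193), Pow(Add(-14907, -27882), -1)) = Mul(-4670, Pow(-42789, -1)) = Mul(-4670, Rational(-1, 42789)) = Rational(4670, 42789)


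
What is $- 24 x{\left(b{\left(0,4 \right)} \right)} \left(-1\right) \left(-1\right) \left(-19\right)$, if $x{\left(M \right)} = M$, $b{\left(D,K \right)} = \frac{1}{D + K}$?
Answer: $114$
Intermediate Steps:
$- 24 x{\left(b{\left(0,4 \right)} \right)} \left(-1\right) \left(-1\right) \left(-19\right) = - 24 \frac{1}{0 + 4} \left(-1\right) \left(-1\right) \left(-19\right) = - 24 \cdot \frac{1}{4} \left(-1\right) \left(-1\right) \left(-19\right) = - 24 \left(\left(- \frac{1}{4}\right) \left(-1\right)\right) \left(-19\right) = \left(-24\right) \frac{1}{4} \left(-19\right) = \left(-6\right) \left(-19\right) = 114$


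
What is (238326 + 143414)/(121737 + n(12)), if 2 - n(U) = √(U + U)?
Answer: 46472645860/14820384097 + 763480*√6/14820384097 ≈ 3.1358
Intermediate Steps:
n(U) = 2 - √2*√U (n(U) = 2 - √(U + U) = 2 - √(2*U) = 2 - √2*√U)
(238326 + 143414)/(121737 + n(12)) = (238326 + 143414)/(121737 + (2 - √2*√12)) = 381740/(121737 + (2 - √2*2*√3)) = 381740/(121737 + (2 - 2*√6)) = 381740/(121739 - 2*√6)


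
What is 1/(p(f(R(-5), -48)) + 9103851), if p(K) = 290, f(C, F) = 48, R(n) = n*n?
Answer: 1/9104141 ≈ 1.0984e-7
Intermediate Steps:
R(n) = n²
1/(p(f(R(-5), -48)) + 9103851) = 1/(290 + 9103851) = 1/9104141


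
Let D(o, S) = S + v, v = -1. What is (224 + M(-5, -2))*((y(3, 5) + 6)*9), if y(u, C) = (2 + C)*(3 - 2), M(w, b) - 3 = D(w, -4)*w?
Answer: 29484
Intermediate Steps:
D(o, S) = -1 + S (D(o, S) = S - 1 = -1 + S)
M(w, b) = 3 - 5*w (M(w, b) = 3 + (-1 - 4)*w = 3 - 5*w)
y(u, C) = 2 + C (y(u, C) = (2 + C)*1 = 2 + C)
(224 + M(-5, -2))*((y(3, 5) + 6)*9) = (224 + (3 - 5*(-5)))*(((2 + 5) + 6)*9) = (224 + (3 + 25))*((7 + 6)*9) = (224 + 28)*(13*9) = 252*117 = 29484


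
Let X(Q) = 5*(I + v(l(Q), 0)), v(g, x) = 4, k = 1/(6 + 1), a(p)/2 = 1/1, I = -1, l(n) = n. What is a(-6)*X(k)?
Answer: 30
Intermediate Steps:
a(p) = 2 (a(p) = 2/1 = 2*1 = 2)
k = ⅐ (k = 1/7 = ⅐ ≈ 0.14286)
X(Q) = 15 (X(Q) = 5*(-1 + 4) = 5*3 = 15)
a(-6)*X(k) = 2*15 = 30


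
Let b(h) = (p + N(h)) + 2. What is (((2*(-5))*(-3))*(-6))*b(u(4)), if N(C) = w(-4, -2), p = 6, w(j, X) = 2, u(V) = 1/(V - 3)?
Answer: -1800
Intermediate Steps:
u(V) = 1/(-3 + V)
N(C) = 2
b(h) = 10 (b(h) = (6 + 2) + 2 = 8 + 2 = 10)
(((2*(-5))*(-3))*(-6))*b(u(4)) = (((2*(-5))*(-3))*(-6))*10 = (-10*(-3)*(-6))*10 = (30*(-6))*10 = -180*10 = -1800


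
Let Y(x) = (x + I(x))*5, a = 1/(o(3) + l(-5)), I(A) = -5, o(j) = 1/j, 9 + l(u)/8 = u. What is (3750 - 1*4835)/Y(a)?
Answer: 72695/1678 ≈ 43.322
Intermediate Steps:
l(u) = -72 + 8*u
a = -3/335 (a = 1/(1/3 + (-72 + 8*(-5))) = 1/(⅓ + (-72 - 40)) = 1/(⅓ - 112) = 1/(-335/3) = -3/335 ≈ -0.0089552)
Y(x) = -25 + 5*x (Y(x) = (x - 5)*5 = (-5 + x)*5 = -25 + 5*x)
(3750 - 1*4835)/Y(a) = (3750 - 1*4835)/(-25 + 5*(-3/335)) = (3750 - 4835)/(-25 - 3/67) = -1085/(-1678/67) = -1085*(-67/1678) = 72695/1678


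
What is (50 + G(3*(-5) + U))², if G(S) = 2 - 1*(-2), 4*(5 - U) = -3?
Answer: 2916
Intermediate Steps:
U = 23/4 (U = 5 - ¼*(-3) = 5 + ¾ = 23/4 ≈ 5.7500)
G(S) = 4 (G(S) = 2 + 2 = 4)
(50 + G(3*(-5) + U))² = (50 + 4)² = 54² = 2916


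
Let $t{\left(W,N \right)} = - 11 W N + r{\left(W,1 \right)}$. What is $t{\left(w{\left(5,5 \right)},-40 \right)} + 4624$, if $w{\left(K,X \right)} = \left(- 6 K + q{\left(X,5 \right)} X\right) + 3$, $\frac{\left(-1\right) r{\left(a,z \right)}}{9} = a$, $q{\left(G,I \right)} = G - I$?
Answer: $-7013$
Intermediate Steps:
$r{\left(a,z \right)} = - 9 a$
$w{\left(K,X \right)} = 3 - 6 K + X \left(-5 + X\right)$ ($w{\left(K,X \right)} = \left(- 6 K + \left(X - 5\right) X\right) + 3 = \left(- 6 K + \left(-5 + X\right) X\right) + 3 = \left(- 6 K + X \left(-5 + X\right)\right) + 3 = 3 - 6 K + X \left(-5 + X\right)$)
$t{\left(W,N \right)} = - 9 W - 11 N W$ ($t{\left(W,N \right)} = - 11 W N - 9 W = - 11 N W - 9 W = - 9 W - 11 N W$)
$t{\left(w{\left(5,5 \right)},-40 \right)} + 4624 = \left(3 - 30 + 5 \left(-5 + 5\right)\right) \left(-9 - -440\right) + 4624 = \left(3 - 30 + 5 \cdot 0\right) \left(-9 + 440\right) + 4624 = \left(3 - 30 + 0\right) 431 + 4624 = \left(-27\right) 431 + 4624 = -11637 + 4624 = -7013$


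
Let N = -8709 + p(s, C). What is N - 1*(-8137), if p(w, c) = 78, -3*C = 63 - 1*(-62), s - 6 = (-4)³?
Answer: -494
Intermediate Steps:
s = -58 (s = 6 + (-4)³ = 6 - 64 = -58)
C = -125/3 (C = -(63 - 1*(-62))/3 = -(63 + 62)/3 = -⅓*125 = -125/3 ≈ -41.667)
N = -8631 (N = -8709 + 78 = -8631)
N - 1*(-8137) = -8631 - 1*(-8137) = -8631 + 8137 = -494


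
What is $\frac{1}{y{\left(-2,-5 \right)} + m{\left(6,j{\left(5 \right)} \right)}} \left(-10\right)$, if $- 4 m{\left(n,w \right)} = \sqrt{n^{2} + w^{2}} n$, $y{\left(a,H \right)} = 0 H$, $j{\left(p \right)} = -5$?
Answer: $\frac{20 \sqrt{61}}{183} \approx 0.85358$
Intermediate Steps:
$y{\left(a,H \right)} = 0$
$m{\left(n,w \right)} = - \frac{n \sqrt{n^{2} + w^{2}}}{4}$ ($m{\left(n,w \right)} = - \frac{\sqrt{n^{2} + w^{2}} n}{4} = - \frac{n \sqrt{n^{2} + w^{2}}}{4}$)
$\frac{1}{y{\left(-2,-5 \right)} + m{\left(6,j{\left(5 \right)} \right)}} \left(-10\right) = \frac{1}{0 - \frac{3 \sqrt{6^{2} + \left(-5\right)^{2}}}{2}} \left(-10\right) = \frac{1}{0 - \frac{3 \sqrt{36 + 25}}{2}} \left(-10\right) = \frac{1}{0 - \frac{3 \sqrt{61}}{2}} \left(-10\right) = \frac{1}{\left(- \frac{3}{2}\right) \sqrt{61}} \left(-10\right) = - \frac{2 \sqrt{61}}{183} \left(-10\right) = \frac{20 \sqrt{61}}{183}$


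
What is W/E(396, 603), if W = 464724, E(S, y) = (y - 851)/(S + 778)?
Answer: -68198247/31 ≈ -2.1999e+6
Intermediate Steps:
E(S, y) = (-851 + y)/(778 + S)
W/E(396, 603) = 464724/(((-851 + 603)/(778 + 396))) = 464724/((-248/1174)) = 464724/(((1/1174)*(-248))) = 464724/(-124/587) = 464724*(-587/124) = -68198247/31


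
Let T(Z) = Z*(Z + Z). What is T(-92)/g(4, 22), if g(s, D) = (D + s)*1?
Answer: 8464/13 ≈ 651.08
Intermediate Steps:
T(Z) = 2*Z² (T(Z) = Z*(2*Z) = 2*Z²)
g(s, D) = D + s
T(-92)/g(4, 22) = (2*(-92)²)/(22 + 4) = (2*8464)/26 = 16928*(1/26) = 8464/13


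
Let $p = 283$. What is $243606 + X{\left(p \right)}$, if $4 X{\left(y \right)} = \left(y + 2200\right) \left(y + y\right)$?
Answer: $\frac{1189901}{2} \approx 5.9495 \cdot 10^{5}$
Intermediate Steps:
$X{\left(y \right)} = \frac{y \left(2200 + y\right)}{2}$ ($X{\left(y \right)} = \frac{\left(y + 2200\right) \left(y + y\right)}{4} = \frac{\left(2200 + y\right) 2 y}{4} = \frac{2 y \left(2200 + y\right)}{4} = \frac{y \left(2200 + y\right)}{2}$)
$243606 + X{\left(p \right)} = 243606 + \frac{1}{2} \cdot 283 \left(2200 + 283\right) = 243606 + \frac{1}{2} \cdot 283 \cdot 2483 = 243606 + \frac{702689}{2} = \frac{1189901}{2}$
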